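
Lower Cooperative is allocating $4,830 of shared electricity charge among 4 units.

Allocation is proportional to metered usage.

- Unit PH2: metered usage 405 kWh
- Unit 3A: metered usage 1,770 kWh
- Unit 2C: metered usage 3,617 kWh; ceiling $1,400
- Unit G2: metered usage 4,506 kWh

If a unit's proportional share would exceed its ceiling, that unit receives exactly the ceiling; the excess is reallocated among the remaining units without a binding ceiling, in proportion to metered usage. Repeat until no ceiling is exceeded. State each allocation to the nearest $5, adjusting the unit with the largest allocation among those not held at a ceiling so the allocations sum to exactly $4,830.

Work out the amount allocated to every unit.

Metered usage total: 10,298.
Pro-rata shares before constraints: Unit PH2 189.95; Unit 3A 830.17; Unit 2C 1,696.46; Unit G2 2,113.42.
Held at cap: Unit 2C ($1,400); residual $3,430 reallocated over remaining metered usage 6,681.
Redistributed shares: Unit PH2 207.93 → $210; Unit 3A 908.71 → $910; Unit G2 2,313.36 → $2,315.
Rounding difference −$5 applied to Unit G2 → $2,310.

Unit PH2: $210 · Unit 3A: $910 · Unit 2C: $1,400 · Unit G2: $2,310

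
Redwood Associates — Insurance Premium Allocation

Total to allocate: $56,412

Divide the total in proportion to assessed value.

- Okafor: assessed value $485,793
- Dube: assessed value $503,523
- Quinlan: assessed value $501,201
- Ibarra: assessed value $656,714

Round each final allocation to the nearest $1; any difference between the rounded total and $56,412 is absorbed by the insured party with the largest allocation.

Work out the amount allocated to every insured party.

Okafor: $12,763 · Dube: $13,229 · Quinlan: $13,168 · Ibarra: $17,252

Sum of assessed value: 2,147,231.
Raw shares: Okafor 485,793/2,147,231 × $56,412 = 12,762.74; Dube 503,523/2,147,231 × $56,412 = 13,228.54; Quinlan 501,201/2,147,231 × $56,412 = 13,167.54; Ibarra 656,714/2,147,231 × $56,412 = 17,253.17.
Rounded to nearest $1: Okafor $12,763; Dube $13,229; Quinlan $13,168; Ibarra $17,253. Sum = $56,413.
Difference $56,412 − $56,413 = −$1 applied to largest allocation (Ibarra): Ibarra becomes $17,252.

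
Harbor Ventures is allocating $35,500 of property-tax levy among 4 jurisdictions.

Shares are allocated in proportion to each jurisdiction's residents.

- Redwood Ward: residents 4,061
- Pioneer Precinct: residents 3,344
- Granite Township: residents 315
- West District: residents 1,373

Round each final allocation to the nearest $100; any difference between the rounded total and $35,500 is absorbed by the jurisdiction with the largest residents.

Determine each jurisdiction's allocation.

Redwood Ward: $15,800 | Pioneer Precinct: $13,100 | Granite Township: $1,200 | West District: $5,400

Total residents = 4,061 + 3,344 + 315 + 1,373 = 9,093.
Unrounded shares: Redwood Ward 15,854.56; Pioneer Precinct 13,055.32; Granite Township 1,229.79; West District 5,360.33.
At nearest $100: Redwood Ward $15,900; Pioneer Precinct $13,100; Granite Township $1,200; West District $5,400. Sum = $35,600.
Difference $35,500 − $35,600 = −$100 applied to largest residents (Redwood Ward): Redwood Ward becomes $15,800.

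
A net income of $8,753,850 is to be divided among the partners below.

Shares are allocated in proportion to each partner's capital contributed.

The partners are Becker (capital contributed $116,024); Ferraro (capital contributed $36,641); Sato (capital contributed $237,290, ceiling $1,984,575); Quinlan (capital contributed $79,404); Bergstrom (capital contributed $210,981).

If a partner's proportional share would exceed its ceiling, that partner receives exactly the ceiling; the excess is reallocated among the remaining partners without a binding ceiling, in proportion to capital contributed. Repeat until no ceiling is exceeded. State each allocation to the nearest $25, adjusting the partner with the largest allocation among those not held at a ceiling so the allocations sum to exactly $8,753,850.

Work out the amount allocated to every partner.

Becker: $1,772,700; Ferraro: $559,825; Sato: $1,984,575; Quinlan: $1,213,200; Bergstrom: $3,223,550

Total capital contributed = 680,340.
Unconstrained shares: Becker 1,492,866.35; Ferraro 471,455.18; Sato 3,053,180.86; Quinlan 1,021,681.37; Bergstrom 2,714,666.24.
Held at cap: Sato ($1,984,575); remaining pool $6,769,275 reallocated over remaining capital contributed 443,050.
Redistributed shares: Becker 1,772,708.19 → $1,772,700; Ferraro 559,830.73 → $559,825; Quinlan 1,213,198.31 → $1,213,200; Bergstrom 3,223,537.77 → $3,223,550.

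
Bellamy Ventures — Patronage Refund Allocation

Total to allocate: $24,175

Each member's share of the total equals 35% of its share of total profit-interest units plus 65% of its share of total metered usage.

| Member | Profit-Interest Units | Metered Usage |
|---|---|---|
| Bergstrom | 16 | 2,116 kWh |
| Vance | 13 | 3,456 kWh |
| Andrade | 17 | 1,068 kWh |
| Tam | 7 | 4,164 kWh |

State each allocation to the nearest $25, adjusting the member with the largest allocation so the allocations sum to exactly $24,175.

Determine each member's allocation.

Bergstrom: $5,625; Vance: $7,100; Andrade: $4,275; Tam: $7,175

Profit-interest units total 53; metered usage total 10,804.
Composite weights (35% profit-interest units + 65% metered usage): Bergstrom 0.2330; Vance 0.2938; Andrade 0.1765; Tam 0.2967.
Unrounded shares: Bergstrom 5,631.93; Vance 7,101.94; Andrade 4,267.33; Tam 7,173.80.
After rounding ($25): Bergstrom $5,625; Vance $7,100; Andrade $4,275; Tam $7,175. Sum = $24,175.
Rounded total matches; no reconciliation needed.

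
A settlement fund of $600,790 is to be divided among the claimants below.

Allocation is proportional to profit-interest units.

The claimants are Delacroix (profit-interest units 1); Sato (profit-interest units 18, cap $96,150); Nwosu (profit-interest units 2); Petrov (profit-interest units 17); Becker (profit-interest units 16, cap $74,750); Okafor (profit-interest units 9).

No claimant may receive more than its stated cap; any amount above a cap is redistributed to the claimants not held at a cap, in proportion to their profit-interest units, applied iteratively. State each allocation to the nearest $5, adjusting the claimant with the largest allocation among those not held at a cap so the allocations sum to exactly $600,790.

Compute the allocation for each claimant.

Delacroix: $14,825 · Sato: $96,150 · Nwosu: $29,650 · Petrov: $252,000 · Becker: $74,750 · Okafor: $133,415

Profit-interest units total: 63.
Proportional shares (ignoring caps): Delacroix 9,536.35; Sato 171,654.29; Nwosu 19,072.70; Petrov 162,117.94; Becker 152,581.59; Okafor 85,827.14.
Capped: Sato ($96,150), Becker ($74,750); balance $429,890 reallocated over remaining profit-interest units 29.
Remaining shares: Delacroix 14,823.79 → $14,825; Nwosu 29,647.59 → $29,650; Petrov 252,004.48 → $252,005; Okafor 133,414.14 → $133,415.
Rounding difference −$5 applied to Petrov → $252,000.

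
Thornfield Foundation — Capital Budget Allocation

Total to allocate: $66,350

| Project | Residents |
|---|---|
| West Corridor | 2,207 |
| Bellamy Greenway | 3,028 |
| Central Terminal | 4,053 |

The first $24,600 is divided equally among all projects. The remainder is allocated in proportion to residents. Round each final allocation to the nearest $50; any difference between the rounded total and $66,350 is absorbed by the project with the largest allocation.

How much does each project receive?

$24,600 shared equally gives $8,200 per project.
Remainder $41,750 by residents (total 9,288): West Corridor 9,920.57 → $9,900; Bellamy Greenway 13,611.00 → $13,600; Central Terminal 18,218.43 → $18,200.
Rounding difference +$50 on remainder applied to Central Terminal.
Totals: West Corridor $8,200 + $9,900 = $18,100; Bellamy Greenway $8,200 + $13,600 = $21,800; Central Terminal $8,200 + $18,250 = $26,450.

West Corridor: $18,100 | Bellamy Greenway: $21,800 | Central Terminal: $26,450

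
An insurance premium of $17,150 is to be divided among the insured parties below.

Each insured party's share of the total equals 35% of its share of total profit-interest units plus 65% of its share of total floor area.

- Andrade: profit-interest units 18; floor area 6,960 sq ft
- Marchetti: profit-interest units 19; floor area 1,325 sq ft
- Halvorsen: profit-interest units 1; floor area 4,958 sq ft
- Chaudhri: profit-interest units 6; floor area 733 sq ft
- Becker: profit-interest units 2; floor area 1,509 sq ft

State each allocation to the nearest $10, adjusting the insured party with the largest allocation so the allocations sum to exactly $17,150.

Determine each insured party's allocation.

Totals — profit-interest units 46, floor area 15,485.
Combined weights (35% profit-interest units + 65% floor area): Andrade 0.4291; Marchetti 0.2002; Halvorsen 0.2157; Chaudhri 0.0764; Becker 0.0786.
Proportional shares: Andrade 7,359.24; Marchetti 3,433.15; Halvorsen 3,699.70; Chaudhri 1,310.61; Becker 1,347.29.
Rounded to nearest $10: Andrade $7,360; Marchetti $3,430; Halvorsen $3,700; Chaudhri $1,310; Becker $1,350. Sum = $17,150.
Rounded total matches; no reconciliation needed.

Andrade: $7,360 · Marchetti: $3,430 · Halvorsen: $3,700 · Chaudhri: $1,310 · Becker: $1,350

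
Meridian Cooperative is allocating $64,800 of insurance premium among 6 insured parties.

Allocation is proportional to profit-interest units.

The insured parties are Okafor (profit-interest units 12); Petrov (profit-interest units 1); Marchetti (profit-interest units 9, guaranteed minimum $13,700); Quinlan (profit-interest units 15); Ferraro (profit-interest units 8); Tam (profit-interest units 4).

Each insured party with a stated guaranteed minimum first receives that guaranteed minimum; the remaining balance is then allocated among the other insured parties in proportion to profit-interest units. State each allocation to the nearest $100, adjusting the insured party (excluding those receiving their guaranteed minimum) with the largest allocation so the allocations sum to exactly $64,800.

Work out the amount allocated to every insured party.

Guaranteed amounts: Marchetti $13,700. Residual $51,100.
Residual split over remaining profit-interest units 40: Okafor 15,330.00 → $15,300; Petrov 1,277.50 → $1,300; Quinlan 19,162.50 → $19,200; Ferraro 10,220.00 → $10,200; Tam 5,110.00 → $5,100.

Okafor: $15,300; Petrov: $1,300; Marchetti: $13,700; Quinlan: $19,200; Ferraro: $10,200; Tam: $5,100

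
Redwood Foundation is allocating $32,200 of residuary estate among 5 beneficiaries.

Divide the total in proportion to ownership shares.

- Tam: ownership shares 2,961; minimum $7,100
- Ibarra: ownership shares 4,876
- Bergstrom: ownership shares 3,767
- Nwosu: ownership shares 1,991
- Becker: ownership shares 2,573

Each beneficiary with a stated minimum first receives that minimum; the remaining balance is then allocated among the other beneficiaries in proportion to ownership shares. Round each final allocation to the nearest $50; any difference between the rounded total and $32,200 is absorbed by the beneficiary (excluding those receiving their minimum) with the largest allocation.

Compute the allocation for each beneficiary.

Fund the minimums — Tam $7,100. Residual $25,100.
Residual split over remaining ownership shares 13,207: Ibarra 9,266.87 → $9,250; Bergstrom 7,159.21 → $7,150; Nwosu 3,783.91 → $3,800; Becker 4,890.01 → $4,900.

Tam: $7,100 | Ibarra: $9,250 | Bergstrom: $7,150 | Nwosu: $3,800 | Becker: $4,900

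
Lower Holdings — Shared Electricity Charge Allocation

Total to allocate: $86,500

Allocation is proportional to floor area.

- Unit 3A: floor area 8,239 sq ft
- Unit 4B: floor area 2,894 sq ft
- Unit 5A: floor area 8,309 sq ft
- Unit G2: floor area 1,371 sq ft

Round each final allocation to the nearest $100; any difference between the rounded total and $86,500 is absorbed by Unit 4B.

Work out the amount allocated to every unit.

Sum of floor area: 20,813.
Proportional shares: Unit 3A 8,239/20,813 × $86,500 = 34,241.75; Unit 4B 2,894/20,813 × $86,500 = 12,027.63; Unit 5A 8,309/20,813 × $86,500 = 34,532.67; Unit G2 1,371/20,813 × $86,500 = 5,697.95.
Rounded to nearest $100: Unit 3A $34,200; Unit 4B $12,000; Unit 5A $34,500; Unit G2 $5,700. Sum = $86,400.
Difference $86,500 − $86,400 = +$100 applied to Unit 4B: Unit 4B becomes $12,100.

Unit 3A: $34,200 | Unit 4B: $12,100 | Unit 5A: $34,500 | Unit G2: $5,700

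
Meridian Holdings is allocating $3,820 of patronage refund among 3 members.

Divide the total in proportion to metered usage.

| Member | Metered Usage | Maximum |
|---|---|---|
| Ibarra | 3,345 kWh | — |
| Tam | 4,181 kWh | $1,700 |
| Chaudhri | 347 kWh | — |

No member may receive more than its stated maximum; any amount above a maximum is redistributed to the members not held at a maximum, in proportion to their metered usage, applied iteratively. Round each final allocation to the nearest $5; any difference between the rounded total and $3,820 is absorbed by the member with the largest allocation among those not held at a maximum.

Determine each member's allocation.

Ibarra: $1,920 | Tam: $1,700 | Chaudhri: $200

Sum of metered usage: 7,873.
Unconstrained shares: Ibarra 1,623.00; Tam 2,028.63; Chaudhri 168.37.
Capped: Tam ($1,700); residual $2,120 reallocated over remaining metered usage 3,692.
Shares after redistribution: Ibarra 1,920.75 → $1,920; Chaudhri 199.25 → $200.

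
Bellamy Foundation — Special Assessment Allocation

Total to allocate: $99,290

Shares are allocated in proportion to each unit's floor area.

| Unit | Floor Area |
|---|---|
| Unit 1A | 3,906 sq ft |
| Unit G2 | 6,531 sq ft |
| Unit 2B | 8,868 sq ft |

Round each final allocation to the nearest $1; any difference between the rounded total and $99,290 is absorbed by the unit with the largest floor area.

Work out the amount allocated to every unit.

Unit 1A: $20,089 · Unit G2: $33,590 · Unit 2B: $45,611

Floor area total: 3,906 + 6,531 + 8,868 = 19,305.
Pro-rata amounts: Unit 1A 20,089.45; Unit G2 33,590.42; Unit 2B 45,610.14.
At nearest $1: Unit 1A $20,089; Unit G2 $33,590; Unit 2B $45,610. Sum = $99,289.
Difference $99,290 − $99,289 = +$1 applied to largest floor area (Unit 2B): Unit 2B becomes $45,611.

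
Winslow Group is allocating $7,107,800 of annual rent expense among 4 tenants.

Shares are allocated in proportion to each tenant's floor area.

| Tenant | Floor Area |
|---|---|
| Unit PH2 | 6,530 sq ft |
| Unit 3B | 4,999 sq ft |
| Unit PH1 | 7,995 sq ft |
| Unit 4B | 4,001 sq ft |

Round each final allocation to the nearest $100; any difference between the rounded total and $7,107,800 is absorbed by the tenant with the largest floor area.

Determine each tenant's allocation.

Unit PH2: $1,973,000; Unit 3B: $1,510,400; Unit PH1: $2,415,500; Unit 4B: $1,208,900

Combined floor area = 23,525.
Pro-rata amounts: Unit PH2 6,530/23,525 × $7,107,800 = 1,972,962.13; Unit 3B 4,999/23,525 × $7,107,800 = 1,510,388.62; Unit PH1 7,995/23,525 × $7,107,800 = 2,415,594.52; Unit 4B 4,001/23,525 × $7,107,800 = 1,208,854.74.
After rounding ($100): Unit PH2 $1,973,000; Unit 3B $1,510,400; Unit PH1 $2,415,600; Unit 4B $1,208,900. Sum = $7,107,900.
Difference $7,107,800 − $7,107,900 = −$100 applied to largest floor area (Unit PH1): Unit PH1 becomes $2,415,500.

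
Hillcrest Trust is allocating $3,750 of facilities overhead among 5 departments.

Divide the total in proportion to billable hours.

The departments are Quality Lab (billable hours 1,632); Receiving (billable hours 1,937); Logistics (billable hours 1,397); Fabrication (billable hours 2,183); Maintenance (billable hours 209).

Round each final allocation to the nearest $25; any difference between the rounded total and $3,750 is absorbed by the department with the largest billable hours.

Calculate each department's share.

Combined billable hours = 7,358.
Unrounded shares: Quality Lab 1,632/7,358 × $3,750 = 831.75; Receiving 1,937/7,358 × $3,750 = 987.19; Logistics 1,397/7,358 × $3,750 = 711.98; Fabrication 2,183/7,358 × $3,750 = 1,112.56; Maintenance 209/7,358 × $3,750 = 106.52.
Rounded to nearest $25: Quality Lab $825; Receiving $975; Logistics $700; Fabrication $1,125; Maintenance $100. Sum = $3,725.
Difference $3,750 − $3,725 = +$25 applied to largest billable hours (Fabrication): Fabrication becomes $1,150.

Quality Lab: $825; Receiving: $975; Logistics: $700; Fabrication: $1,150; Maintenance: $100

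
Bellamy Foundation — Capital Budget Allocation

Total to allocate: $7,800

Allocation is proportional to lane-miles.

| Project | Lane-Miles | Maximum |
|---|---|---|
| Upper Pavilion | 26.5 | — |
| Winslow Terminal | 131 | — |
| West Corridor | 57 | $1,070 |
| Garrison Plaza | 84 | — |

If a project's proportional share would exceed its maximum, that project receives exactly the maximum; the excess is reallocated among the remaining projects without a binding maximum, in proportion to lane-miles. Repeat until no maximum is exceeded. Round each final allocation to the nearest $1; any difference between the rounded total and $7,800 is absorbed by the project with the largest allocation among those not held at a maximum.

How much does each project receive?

Combined lane-miles = 298.5.
Pro-rata shares before constraints: Upper Pavilion 692.46; Winslow Terminal 3,423.12; West Corridor 1,489.45; Garrison Plaza 2,194.97.
Capped: West Corridor ($1,070); remaining pool $6,730 reallocated over remaining lane-miles 241.5.
Redistributed shares: Upper Pavilion 738.49 → $738; Winslow Terminal 3,650.64 → $3,651; Garrison Plaza 2,340.87 → $2,341.

Upper Pavilion: $738 | Winslow Terminal: $3,651 | West Corridor: $1,070 | Garrison Plaza: $2,341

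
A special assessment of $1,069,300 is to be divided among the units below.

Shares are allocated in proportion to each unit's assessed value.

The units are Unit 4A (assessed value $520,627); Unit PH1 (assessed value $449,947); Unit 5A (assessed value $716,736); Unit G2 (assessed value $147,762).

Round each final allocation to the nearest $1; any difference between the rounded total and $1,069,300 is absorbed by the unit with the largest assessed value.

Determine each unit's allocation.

Assessed value total: 520,627 + 449,947 + 716,736 + 147,762 = 1,835,072.
Raw shares: Unit 4A 303,370.36; Unit PH1 262,184.99; Unit 5A 417,643.45; Unit G2 86,101.20.
At nearest $1: Unit 4A $303,370; Unit PH1 $262,185; Unit 5A $417,643; Unit G2 $86,101. Sum = $1,069,299.
Difference $1,069,300 − $1,069,299 = +$1 applied to largest assessed value (Unit 5A): Unit 5A becomes $417,644.

Unit 4A: $303,370; Unit PH1: $262,185; Unit 5A: $417,644; Unit G2: $86,101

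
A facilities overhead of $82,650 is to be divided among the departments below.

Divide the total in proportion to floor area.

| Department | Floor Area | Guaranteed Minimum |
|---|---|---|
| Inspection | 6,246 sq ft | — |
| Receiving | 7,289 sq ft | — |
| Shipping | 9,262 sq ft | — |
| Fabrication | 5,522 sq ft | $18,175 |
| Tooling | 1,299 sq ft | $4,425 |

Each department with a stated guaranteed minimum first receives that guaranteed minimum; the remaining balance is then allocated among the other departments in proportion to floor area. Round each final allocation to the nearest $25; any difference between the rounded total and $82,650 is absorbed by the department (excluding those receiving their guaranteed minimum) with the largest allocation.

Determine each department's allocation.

Inspection: $16,450 | Receiving: $19,200 | Shipping: $24,400 | Fabrication: $18,175 | Tooling: $4,425

Minimums first: Fabrication $18,175; Tooling $4,425. Residual $60,050.
Residual split over remaining floor area 22,797: Inspection 16,452.70 → $16,450; Receiving 19,200.09 → $19,200; Shipping 24,397.21 → $24,400.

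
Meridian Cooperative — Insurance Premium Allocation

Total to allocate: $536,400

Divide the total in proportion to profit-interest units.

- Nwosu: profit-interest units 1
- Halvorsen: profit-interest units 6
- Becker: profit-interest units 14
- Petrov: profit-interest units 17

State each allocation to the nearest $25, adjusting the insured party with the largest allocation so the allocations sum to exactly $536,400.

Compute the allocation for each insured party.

Nwosu: $14,125 | Halvorsen: $84,700 | Becker: $197,625 | Petrov: $239,950

Total profit-interest units = 38.
Unrounded shares: Nwosu 1/38 × $536,400 = 14,115.79; Halvorsen 6/38 × $536,400 = 84,694.74; Becker 14/38 × $536,400 = 197,621.05; Petrov 17/38 × $536,400 = 239,968.42.
Rounded to nearest $25: Nwosu $14,125; Halvorsen $84,700; Becker $197,625; Petrov $239,975. Sum = $536,425.
Difference $536,400 − $536,425 = −$25 applied to largest allocation (Petrov): Petrov becomes $239,950.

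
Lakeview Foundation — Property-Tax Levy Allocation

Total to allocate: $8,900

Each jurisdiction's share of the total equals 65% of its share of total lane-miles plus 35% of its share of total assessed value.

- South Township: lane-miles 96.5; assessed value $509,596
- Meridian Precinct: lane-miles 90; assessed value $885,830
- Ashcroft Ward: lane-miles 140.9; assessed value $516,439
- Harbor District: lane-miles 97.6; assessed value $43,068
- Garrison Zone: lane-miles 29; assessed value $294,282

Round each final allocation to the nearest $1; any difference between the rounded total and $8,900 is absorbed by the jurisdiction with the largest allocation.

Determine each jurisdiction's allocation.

Lane-miles total 454; assessed value total 2,249,215.
Composite weights (65% lane-miles + 35% assessed value): South Township 0.2175; Meridian Precinct 0.2667; Ashcroft Ward 0.2821; Harbor District 0.1464; Garrison Zone 0.0873.
Pro-rata amounts: South Township 1,935.38; Meridian Precinct 2,373.62; Ashcroft Ward 2,510.62; Harbor District 1,303.29; Garrison Zone 777.09.
At nearest $1: South Township $1,935; Meridian Precinct $2,374; Ashcroft Ward $2,511; Harbor District $1,303; Garrison Zone $777. Sum = $8,900.
No rounding difference to absorb.

South Township: $1,935 · Meridian Precinct: $2,374 · Ashcroft Ward: $2,511 · Harbor District: $1,303 · Garrison Zone: $777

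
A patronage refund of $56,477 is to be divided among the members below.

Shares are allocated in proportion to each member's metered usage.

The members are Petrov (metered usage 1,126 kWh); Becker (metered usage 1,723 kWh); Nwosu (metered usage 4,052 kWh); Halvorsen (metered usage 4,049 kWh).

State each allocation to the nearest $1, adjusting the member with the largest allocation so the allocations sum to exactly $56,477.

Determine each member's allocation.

Petrov: $5,808 | Becker: $8,887 | Nwosu: $20,898 | Halvorsen: $20,884

Combined metered usage = 10,950.
Proportional shares: Petrov 1,126/10,950 × $56,477 = 5,807.59; Becker 1,723/10,950 × $56,477 = 8,886.75; Nwosu 4,052/10,950 × $56,477 = 20,899.07; Halvorsen 4,049/10,950 × $56,477 = 20,883.60.
After rounding ($1): Petrov $5,808; Becker $8,887; Nwosu $20,899; Halvorsen $20,884. Sum = $56,478.
Difference $56,477 − $56,478 = −$1 applied to largest allocation (Nwosu): Nwosu becomes $20,898.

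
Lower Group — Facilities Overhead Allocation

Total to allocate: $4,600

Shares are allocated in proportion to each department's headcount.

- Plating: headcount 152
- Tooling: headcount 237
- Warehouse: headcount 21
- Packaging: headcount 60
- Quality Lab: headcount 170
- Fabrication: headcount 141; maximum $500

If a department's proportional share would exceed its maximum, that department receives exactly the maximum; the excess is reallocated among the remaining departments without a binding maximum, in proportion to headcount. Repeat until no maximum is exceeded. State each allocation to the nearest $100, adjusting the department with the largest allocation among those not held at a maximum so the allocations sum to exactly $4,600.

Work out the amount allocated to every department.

Plating: $1,000 · Tooling: $1,500 · Warehouse: $100 · Packaging: $400 · Quality Lab: $1,100 · Fabrication: $500

Headcount total: 781.
Proportional shares (ignoring caps): Plating 895.26; Tooling 1,395.90; Warehouse 123.69; Packaging 353.39; Quality Lab 1,001.28; Fabrication 830.47.
Cap binds for Fabrication ($500); residual $4,100 reallocated over remaining headcount 640.
Redistributed shares: Plating 973.75 → $1,000; Tooling 1,518.28 → $1,500; Warehouse 134.53 → $100; Packaging 384.38 → $400; Quality Lab 1,089.06 → $1,100.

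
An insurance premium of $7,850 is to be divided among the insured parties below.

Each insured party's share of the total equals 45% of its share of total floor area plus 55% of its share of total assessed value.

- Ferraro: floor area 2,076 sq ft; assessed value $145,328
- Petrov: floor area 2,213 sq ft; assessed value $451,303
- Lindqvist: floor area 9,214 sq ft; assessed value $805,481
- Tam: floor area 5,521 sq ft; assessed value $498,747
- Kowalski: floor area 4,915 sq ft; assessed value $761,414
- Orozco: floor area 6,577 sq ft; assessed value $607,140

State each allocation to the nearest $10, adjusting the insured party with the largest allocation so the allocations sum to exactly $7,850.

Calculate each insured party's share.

Ferraro: $430 | Petrov: $850 | Lindqvist: $2,140 | Tam: $1,300 | Kowalski: $1,570 | Orozco: $1,560

Floor area total 30,516; assessed value total 3,269,413.
Combined weights (45% floor area + 55% assessed value): Ferraro 0.0551; Petrov 0.1086; Lindqvist 0.2714; Tam 0.1653; Kowalski 0.2006; Orozco 0.1991.
Proportional shares: Ferraro 432.23; Petrov 852.15; Lindqvist 2,130.30; Tam 1,297.74; Kowalski 1,574.46; Orozco 1,563.12.
At nearest $10: Ferraro $430; Petrov $850; Lindqvist $2,130; Tam $1,300; Kowalski $1,570; Orozco $1,560. Sum = $7,840.
Difference $7,850 − $7,840 = +$10 applied to largest allocation (Lindqvist): Lindqvist becomes $2,140.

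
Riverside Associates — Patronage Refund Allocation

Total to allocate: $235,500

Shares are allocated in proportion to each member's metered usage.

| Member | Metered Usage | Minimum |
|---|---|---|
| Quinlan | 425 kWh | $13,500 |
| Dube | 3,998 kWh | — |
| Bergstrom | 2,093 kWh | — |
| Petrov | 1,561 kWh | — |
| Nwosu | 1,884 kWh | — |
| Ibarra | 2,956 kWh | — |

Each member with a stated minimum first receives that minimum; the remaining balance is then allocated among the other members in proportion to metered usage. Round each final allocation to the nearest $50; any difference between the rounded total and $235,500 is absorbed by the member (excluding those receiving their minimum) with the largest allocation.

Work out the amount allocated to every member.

Guaranteed amounts: Quinlan $13,500. Remaining pool $222,000.
Remaining pool split over remaining metered usage 12,492: Dube 71,049.95 → $71,050; Bergstrom 37,195.49 → $37,200; Petrov 27,741.11 → $27,750; Nwosu 33,481.27 → $33,500; Ibarra 52,532.18 → $52,550.
Rounding difference −$50 applied to Dube → $71,000.

Quinlan: $13,500 | Dube: $71,000 | Bergstrom: $37,200 | Petrov: $27,750 | Nwosu: $33,500 | Ibarra: $52,550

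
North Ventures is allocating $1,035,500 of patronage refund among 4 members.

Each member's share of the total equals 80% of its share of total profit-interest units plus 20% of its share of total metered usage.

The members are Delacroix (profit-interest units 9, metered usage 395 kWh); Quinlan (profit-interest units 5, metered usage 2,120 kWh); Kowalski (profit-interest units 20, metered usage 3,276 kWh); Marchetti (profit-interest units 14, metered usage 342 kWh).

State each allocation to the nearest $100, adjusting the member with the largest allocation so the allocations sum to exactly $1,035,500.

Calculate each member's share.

Delacroix: $168,700 · Quinlan: $157,900 · Kowalski: $455,700 · Marchetti: $253,200

Profit-interest units total 48; metered usage total 6,133.
Combined weights (80% profit-interest units + 20% metered usage): Delacroix 0.1629; Quinlan 0.1525; Kowalski 0.4402; Marchetti 0.2445.
Proportional shares: Delacroix 168,663.42; Quinlan 157,880.12; Kowalski 455,791.09; Marchetti 253,165.37.
Rounded to nearest $100: Delacroix $168,700; Quinlan $157,900; Kowalski $455,800; Marchetti $253,200. Sum = $1,035,600.
Difference $1,035,500 − $1,035,600 = −$100 applied to largest allocation (Kowalski): Kowalski becomes $455,700.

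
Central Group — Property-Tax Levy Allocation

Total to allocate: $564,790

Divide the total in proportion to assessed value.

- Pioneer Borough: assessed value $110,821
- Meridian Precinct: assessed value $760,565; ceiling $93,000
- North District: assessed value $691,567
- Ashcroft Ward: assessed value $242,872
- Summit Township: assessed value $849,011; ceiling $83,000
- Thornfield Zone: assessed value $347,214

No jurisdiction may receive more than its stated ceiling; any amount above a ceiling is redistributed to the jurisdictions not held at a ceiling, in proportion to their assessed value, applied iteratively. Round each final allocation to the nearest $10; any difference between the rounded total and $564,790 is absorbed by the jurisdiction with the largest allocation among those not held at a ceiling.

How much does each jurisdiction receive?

Pioneer Borough: $30,940; Meridian Precinct: $93,000; North District: $193,100; Ashcroft Ward: $67,810; Summit Township: $83,000; Thornfield Zone: $96,940

Total assessed value = 3,002,050.
Pro-rata shares before constraints: Pioneer Borough 20,849.28; Meridian Precinct 143,088.72; North District 130,107.80; Ashcroft Ward 45,692.67; Summit Township 159,728.49; Thornfield Zone 65,323.03.
Held at cap: Meridian Precinct ($93,000), Summit Township ($83,000); balance $388,790 reallocated over remaining assessed value 1,392,474.
Redistributed shares: Pioneer Borough 30,942.12 → $30,940; North District 193,091.10 → $193,090; Ashcroft Ward 67,811.83 → $67,810; Thornfield Zone 96,944.96 → $96,940.
Rounding difference +$10 applied to North District → $193,100.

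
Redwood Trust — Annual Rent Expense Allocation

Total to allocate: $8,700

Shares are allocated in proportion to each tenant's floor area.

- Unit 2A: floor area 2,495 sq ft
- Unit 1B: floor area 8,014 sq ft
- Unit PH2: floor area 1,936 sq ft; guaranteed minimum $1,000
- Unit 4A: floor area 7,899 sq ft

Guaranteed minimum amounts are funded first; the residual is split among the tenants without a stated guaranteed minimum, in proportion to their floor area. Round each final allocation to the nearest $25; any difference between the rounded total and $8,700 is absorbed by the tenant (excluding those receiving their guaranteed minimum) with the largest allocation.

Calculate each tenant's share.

Unit 2A: $1,050 | Unit 1B: $3,350 | Unit PH2: $1,000 | Unit 4A: $3,300

Guaranteed amounts: Unit PH2 $1,000. Residual $7,700.
Residual split over remaining floor area 18,408: Unit 2A 1,043.65 → $1,050; Unit 1B 3,352.23 → $3,350; Unit 4A 3,304.12 → $3,300.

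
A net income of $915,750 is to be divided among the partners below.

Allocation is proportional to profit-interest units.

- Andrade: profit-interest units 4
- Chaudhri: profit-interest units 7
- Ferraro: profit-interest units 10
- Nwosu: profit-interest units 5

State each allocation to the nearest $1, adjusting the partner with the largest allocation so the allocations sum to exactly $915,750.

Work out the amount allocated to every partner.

Total profit-interest units = 26.
Raw shares: Andrade 4/26 × $915,750 = 140,884.62; Chaudhri 7/26 × $915,750 = 246,548.08; Ferraro 10/26 × $915,750 = 352,211.54; Nwosu 5/26 × $915,750 = 176,105.77.
After rounding ($1): Andrade $140,885; Chaudhri $246,548; Ferraro $352,212; Nwosu $176,106. Sum = $915,751.
Difference $915,750 − $915,751 = −$1 applied to largest allocation (Ferraro): Ferraro becomes $352,211.

Andrade: $140,885; Chaudhri: $246,548; Ferraro: $352,211; Nwosu: $176,106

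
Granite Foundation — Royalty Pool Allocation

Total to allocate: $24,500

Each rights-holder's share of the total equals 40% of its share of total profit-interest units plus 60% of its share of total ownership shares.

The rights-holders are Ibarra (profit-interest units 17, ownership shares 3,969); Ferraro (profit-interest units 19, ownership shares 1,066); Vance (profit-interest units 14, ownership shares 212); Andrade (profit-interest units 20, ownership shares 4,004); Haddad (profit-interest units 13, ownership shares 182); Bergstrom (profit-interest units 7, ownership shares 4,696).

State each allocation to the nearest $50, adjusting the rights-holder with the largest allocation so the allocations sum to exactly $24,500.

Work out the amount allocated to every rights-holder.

Totals — profit-interest units 90, ownership shares 14,129.
Composite weights (40% profit-interest units + 60% ownership shares): Ibarra 0.2441; Ferraro 0.1297; Vance 0.0712; Andrade 0.2589; Haddad 0.0655; Bergstrom 0.2305.
Raw shares: Ibarra 5,980.51; Ferraro 3,177.97; Vance 1,745.01; Andrade 6,343.59; Haddad 1,604.91; Bergstrom 5,648.00.
After rounding ($50): Ibarra $6,000; Ferraro $3,200; Vance $1,750; Andrade $6,350; Haddad $1,600; Bergstrom $5,650. Sum = $24,550.
Difference $24,500 − $24,550 = −$50 applied to largest allocation (Andrade): Andrade becomes $6,300.

Ibarra: $6,000; Ferraro: $3,200; Vance: $1,750; Andrade: $6,300; Haddad: $1,600; Bergstrom: $5,650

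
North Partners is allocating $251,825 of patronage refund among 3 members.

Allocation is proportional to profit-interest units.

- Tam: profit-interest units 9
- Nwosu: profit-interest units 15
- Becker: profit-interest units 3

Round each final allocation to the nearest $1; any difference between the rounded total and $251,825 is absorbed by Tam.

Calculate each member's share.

Tam: $83,941 | Nwosu: $139,903 | Becker: $27,981

Combined profit-interest units = 27.
Raw shares: Tam 9/27 × $251,825 = 83,941.67; Nwosu 15/27 × $251,825 = 139,902.78; Becker 3/27 × $251,825 = 27,980.56.
Rounded to nearest $1: Tam $83,942; Nwosu $139,903; Becker $27,981. Sum = $251,826.
Difference $251,825 − $251,826 = −$1 applied to Tam: Tam becomes $83,941.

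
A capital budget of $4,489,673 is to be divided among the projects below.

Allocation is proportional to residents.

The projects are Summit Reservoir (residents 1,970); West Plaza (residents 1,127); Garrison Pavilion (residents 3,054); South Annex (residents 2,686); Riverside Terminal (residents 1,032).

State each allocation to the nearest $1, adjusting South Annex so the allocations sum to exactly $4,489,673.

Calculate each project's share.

Summit Reservoir: $896,206; West Plaza: $512,703; Garrison Pavilion: $1,389,347; South Annex: $1,221,932; Riverside Terminal: $469,485

Combined residents = 9,869.
Pro-rata amounts: Summit Reservoir 1,970/9,869 × $4,489,673 = 896,205.88; West Plaza 1,127/9,869 × $4,489,673 = 512,702.55; Garrison Pavilion 3,054/9,869 × $4,489,673 = 1,389,346.57; South Annex 2,686/9,869 × $4,489,673 = 1,221,933.497; Riverside Terminal 1,032/9,869 × $4,489,673 = 469,484.501.
Rounded to nearest $1: Summit Reservoir $896,206; West Plaza $512,703; Garrison Pavilion $1,389,347; South Annex $1,221,933; Riverside Terminal $469,485. Sum = $4,489,674.
Difference $4,489,673 − $4,489,674 = −$1 applied to South Annex: South Annex becomes $1,221,932.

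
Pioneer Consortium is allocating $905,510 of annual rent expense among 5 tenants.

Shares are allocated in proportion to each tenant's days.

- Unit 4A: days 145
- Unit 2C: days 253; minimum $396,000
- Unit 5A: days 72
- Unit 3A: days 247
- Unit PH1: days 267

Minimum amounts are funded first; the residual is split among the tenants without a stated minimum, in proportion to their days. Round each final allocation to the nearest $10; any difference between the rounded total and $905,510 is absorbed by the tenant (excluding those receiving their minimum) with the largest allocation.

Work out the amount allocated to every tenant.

Unit 4A: $101,070 | Unit 2C: $396,000 | Unit 5A: $50,180 | Unit 3A: $172,160 | Unit PH1: $186,100

Guaranteed amounts: Unit 2C $396,000. Residual $509,510.
Residual split over remaining days 731: Unit 4A 101,065.60 → $101,070; Unit 5A 50,184.30 → $50,180; Unit 3A 172,160.01 → $172,160; Unit PH1 186,100.10 → $186,100.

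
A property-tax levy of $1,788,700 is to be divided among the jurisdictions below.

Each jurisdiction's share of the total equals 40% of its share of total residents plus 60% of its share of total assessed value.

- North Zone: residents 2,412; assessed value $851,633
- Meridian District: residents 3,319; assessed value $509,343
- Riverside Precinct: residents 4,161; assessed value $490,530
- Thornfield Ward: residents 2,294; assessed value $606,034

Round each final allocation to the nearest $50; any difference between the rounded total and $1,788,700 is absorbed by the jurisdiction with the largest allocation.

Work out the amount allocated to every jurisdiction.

North Zone: $513,550 · Meridian District: $417,300 · Riverside Precinct: $458,500 · Thornfield Ward: $399,350

Totals — residents 12,186, assessed value 2,457,540.
Combined weights (40% residents + 60% assessed value): North Zone 0.2871; Meridian District 0.2333; Riverside Precinct 0.2563; Thornfield Ward 0.2233.
Unrounded shares: North Zone 513,528.81; Meridian District 417,302.00; Riverside Precinct 458,522.85; Thornfield Ward 399,346.34.
At nearest $50: North Zone $513,550; Meridian District $417,300; Riverside Precinct $458,500; Thornfield Ward $399,350. Sum = $1,788,700.
Rounded total matches; no reconciliation needed.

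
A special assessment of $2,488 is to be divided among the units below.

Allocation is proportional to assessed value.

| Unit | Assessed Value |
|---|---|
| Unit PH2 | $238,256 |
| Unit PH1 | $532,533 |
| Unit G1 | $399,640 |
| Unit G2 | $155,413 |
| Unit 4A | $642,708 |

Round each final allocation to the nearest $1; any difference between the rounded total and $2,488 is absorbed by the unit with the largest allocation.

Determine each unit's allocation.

Total assessed value = 1,968,550.
Unrounded shares: Unit PH2 238,256/1,968,550 × $2,488 = 301.13; Unit PH1 532,533/1,968,550 × $2,488 = 673.05; Unit G1 399,640/1,968,550 × $2,488 = 505.09; Unit G2 155,413/1,968,550 × $2,488 = 196.42; Unit 4A 642,708/1,968,550 × $2,488 = 812.30.
Rounded to nearest $1: Unit PH2 $301; Unit PH1 $673; Unit G1 $505; Unit G2 $196; Unit 4A $812. Sum = $2,487.
Difference $2,488 − $2,487 = +$1 applied to largest allocation (Unit 4A): Unit 4A becomes $813.

Unit PH2: $301 | Unit PH1: $673 | Unit G1: $505 | Unit G2: $196 | Unit 4A: $813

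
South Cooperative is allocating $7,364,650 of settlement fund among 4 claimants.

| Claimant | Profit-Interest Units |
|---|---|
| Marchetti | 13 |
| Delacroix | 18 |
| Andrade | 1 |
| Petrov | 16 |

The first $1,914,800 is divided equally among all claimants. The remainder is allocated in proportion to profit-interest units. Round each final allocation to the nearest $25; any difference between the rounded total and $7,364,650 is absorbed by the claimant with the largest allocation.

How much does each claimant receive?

Marchetti: $1,954,700 | Delacroix: $2,522,375 | Andrade: $592,250 | Petrov: $2,295,325

First tranche $1,914,800 split equally: $478,700 each.
Remainder $5,449,850 by profit-interest units (total 48): Marchetti 1,476,001.04 → $1,476,000; Delacroix 2,043,693.75 → $2,043,700; Andrade 113,538.54 → $113,550; Petrov 1,816,616.67 → $1,816,625.
Rounding difference −$25 on remainder applied to Delacroix.
Totals: Marchetti $478,700 + $1,476,000 = $1,954,700; Delacroix $478,700 + $2,043,675 = $2,522,375; Andrade $478,700 + $113,550 = $592,250; Petrov $478,700 + $1,816,625 = $2,295,325.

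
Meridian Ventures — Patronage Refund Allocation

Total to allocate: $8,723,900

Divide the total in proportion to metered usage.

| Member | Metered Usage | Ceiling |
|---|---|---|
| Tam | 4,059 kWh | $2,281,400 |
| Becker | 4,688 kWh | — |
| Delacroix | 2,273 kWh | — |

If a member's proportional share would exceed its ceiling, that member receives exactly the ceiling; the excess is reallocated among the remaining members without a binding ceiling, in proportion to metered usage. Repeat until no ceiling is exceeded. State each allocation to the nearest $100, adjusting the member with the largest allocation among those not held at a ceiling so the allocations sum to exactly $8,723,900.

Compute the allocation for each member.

Combined metered usage = 11,020.
Unconstrained shares: Tam 3,213,276.78; Becker 3,711,219.89; Delacroix 1,799,403.33.
Capped: Tam ($2,281,400); balance $6,442,500 reallocated over remaining metered usage 6,961.
Shares after redistribution: Becker 4,338,807.64 → $4,338,800; Delacroix 2,103,692.36 → $2,103,700.

Tam: $2,281,400 · Becker: $4,338,800 · Delacroix: $2,103,700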